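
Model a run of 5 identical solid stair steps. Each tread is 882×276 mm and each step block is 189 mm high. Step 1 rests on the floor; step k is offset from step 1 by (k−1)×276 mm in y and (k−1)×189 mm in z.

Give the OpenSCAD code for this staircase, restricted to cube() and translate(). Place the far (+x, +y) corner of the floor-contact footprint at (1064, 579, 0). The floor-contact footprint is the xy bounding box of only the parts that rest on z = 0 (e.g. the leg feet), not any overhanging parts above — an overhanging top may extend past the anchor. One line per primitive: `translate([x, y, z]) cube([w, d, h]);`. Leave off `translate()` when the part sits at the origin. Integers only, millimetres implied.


translate([182, 303, 0]) cube([882, 276, 189]);
translate([182, 579, 189]) cube([882, 276, 189]);
translate([182, 855, 378]) cube([882, 276, 189]);
translate([182, 1131, 567]) cube([882, 276, 189]);
translate([182, 1407, 756]) cube([882, 276, 189]);


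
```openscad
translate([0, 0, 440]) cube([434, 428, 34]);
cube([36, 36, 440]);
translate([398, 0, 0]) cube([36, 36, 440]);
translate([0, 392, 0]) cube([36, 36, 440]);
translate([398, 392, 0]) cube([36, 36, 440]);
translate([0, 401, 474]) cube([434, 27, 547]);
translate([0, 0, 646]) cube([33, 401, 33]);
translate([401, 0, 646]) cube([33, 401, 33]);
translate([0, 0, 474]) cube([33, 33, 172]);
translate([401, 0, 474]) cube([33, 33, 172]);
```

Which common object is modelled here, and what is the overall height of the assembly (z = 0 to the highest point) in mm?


A chair. The overall height is 1021 mm.

A slab on four corner posts with a tall panel at the back — a chair. The seat slab sits at z = 440 with thickness 34, and the 547 mm backrest starts at the seat top, so the overall height is 440 + 34 + 547 = 1021 mm.


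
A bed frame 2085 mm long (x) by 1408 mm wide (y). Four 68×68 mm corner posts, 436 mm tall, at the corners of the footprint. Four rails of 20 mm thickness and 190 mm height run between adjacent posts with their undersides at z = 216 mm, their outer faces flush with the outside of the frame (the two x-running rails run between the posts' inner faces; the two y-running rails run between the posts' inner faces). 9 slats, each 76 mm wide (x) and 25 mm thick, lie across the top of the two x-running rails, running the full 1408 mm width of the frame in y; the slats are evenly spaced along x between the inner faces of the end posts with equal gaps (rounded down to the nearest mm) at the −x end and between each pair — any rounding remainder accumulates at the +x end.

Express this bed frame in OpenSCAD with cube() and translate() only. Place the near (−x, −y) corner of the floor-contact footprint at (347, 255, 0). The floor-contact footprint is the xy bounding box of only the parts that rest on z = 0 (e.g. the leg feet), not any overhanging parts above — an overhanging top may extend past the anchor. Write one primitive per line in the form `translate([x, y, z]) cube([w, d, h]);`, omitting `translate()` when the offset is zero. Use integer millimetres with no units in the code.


translate([347, 255, 0]) cube([68, 68, 436]);
translate([347, 1595, 0]) cube([68, 68, 436]);
translate([2364, 255, 0]) cube([68, 68, 436]);
translate([2364, 1595, 0]) cube([68, 68, 436]);
translate([415, 255, 216]) cube([1949, 20, 190]);
translate([415, 1643, 216]) cube([1949, 20, 190]);
translate([347, 323, 216]) cube([20, 1272, 190]);
translate([2412, 323, 216]) cube([20, 1272, 190]);
translate([541, 255, 406]) cube([76, 1408, 25]);
translate([743, 255, 406]) cube([76, 1408, 25]);
translate([945, 255, 406]) cube([76, 1408, 25]);
translate([1147, 255, 406]) cube([76, 1408, 25]);
translate([1349, 255, 406]) cube([76, 1408, 25]);
translate([1551, 255, 406]) cube([76, 1408, 25]);
translate([1753, 255, 406]) cube([76, 1408, 25]);
translate([1955, 255, 406]) cube([76, 1408, 25]);
translate([2157, 255, 406]) cube([76, 1408, 25]);


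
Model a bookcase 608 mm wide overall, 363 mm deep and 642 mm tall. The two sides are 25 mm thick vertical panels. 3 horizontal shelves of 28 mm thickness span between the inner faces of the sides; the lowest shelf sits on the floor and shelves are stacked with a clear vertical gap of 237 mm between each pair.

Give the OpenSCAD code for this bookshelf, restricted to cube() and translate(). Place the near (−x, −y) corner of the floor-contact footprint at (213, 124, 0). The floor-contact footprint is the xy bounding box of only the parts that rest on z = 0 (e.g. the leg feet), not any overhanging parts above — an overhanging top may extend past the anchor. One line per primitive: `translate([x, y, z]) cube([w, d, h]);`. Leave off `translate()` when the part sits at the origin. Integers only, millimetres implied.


translate([213, 124, 0]) cube([25, 363, 642]);
translate([796, 124, 0]) cube([25, 363, 642]);
translate([238, 124, 0]) cube([558, 363, 28]);
translate([238, 124, 265]) cube([558, 363, 28]);
translate([238, 124, 530]) cube([558, 363, 28]);


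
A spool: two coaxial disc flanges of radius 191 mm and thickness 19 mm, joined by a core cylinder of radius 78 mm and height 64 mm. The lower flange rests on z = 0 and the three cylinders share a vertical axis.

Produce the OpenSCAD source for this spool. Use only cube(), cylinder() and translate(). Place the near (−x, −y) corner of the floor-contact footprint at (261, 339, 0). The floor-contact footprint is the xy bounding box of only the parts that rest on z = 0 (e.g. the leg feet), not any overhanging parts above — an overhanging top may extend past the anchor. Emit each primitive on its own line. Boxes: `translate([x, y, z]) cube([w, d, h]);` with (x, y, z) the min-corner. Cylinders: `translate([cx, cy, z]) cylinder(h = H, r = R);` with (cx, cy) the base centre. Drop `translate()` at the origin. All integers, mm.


translate([452, 530, 0]) cylinder(h = 19, r = 191);
translate([452, 530, 19]) cylinder(h = 64, r = 78);
translate([452, 530, 83]) cylinder(h = 19, r = 191);


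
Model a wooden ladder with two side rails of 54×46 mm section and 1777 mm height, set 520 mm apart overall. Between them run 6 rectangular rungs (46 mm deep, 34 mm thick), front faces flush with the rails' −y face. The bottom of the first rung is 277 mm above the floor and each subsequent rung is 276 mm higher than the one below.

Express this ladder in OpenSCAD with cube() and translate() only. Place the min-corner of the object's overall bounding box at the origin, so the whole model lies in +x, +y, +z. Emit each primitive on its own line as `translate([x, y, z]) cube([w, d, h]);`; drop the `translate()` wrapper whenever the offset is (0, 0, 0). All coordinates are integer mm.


// rung span = 520 - 2*54 = 412
// rung[k] z = 277 + k*276
cube([54, 46, 1777]);
translate([466, 0, 0]) cube([54, 46, 1777]);
translate([54, 0, 277]) cube([412, 46, 34]);
translate([54, 0, 553]) cube([412, 46, 34]);
translate([54, 0, 829]) cube([412, 46, 34]);
translate([54, 0, 1105]) cube([412, 46, 34]);
translate([54, 0, 1381]) cube([412, 46, 34]);
translate([54, 0, 1657]) cube([412, 46, 34]);


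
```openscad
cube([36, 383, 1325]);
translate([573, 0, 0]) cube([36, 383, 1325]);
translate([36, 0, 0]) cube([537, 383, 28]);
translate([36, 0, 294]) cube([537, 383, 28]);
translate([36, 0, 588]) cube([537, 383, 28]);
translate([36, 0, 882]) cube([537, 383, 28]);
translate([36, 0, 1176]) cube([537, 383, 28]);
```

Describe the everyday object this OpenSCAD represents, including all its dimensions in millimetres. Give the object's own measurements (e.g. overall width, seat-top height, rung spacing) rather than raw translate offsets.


An open bookshelf. Two side panels, each 36 mm thick, 383 mm deep and 1325 mm tall, stand 609 mm apart (outside-to-outside). Between them sit 5 shelves, each 28 mm thick and 383 mm deep, spanning the full gap between the sides. The bottom shelf rests on the floor (its underside at z = 0) and the clear gap between one shelf's top and the next shelf's underside is 266 mm.


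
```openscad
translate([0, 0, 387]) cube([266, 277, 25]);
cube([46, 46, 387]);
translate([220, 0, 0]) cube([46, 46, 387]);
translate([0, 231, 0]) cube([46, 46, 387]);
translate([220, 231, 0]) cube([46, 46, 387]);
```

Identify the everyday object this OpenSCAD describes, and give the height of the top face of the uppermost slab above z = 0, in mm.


A stool. The seat height is 412 mm.

A 266×277×25 slab at z = 387 on four corner posts — a stool. The seat top is 387 + 25 = 412 mm.


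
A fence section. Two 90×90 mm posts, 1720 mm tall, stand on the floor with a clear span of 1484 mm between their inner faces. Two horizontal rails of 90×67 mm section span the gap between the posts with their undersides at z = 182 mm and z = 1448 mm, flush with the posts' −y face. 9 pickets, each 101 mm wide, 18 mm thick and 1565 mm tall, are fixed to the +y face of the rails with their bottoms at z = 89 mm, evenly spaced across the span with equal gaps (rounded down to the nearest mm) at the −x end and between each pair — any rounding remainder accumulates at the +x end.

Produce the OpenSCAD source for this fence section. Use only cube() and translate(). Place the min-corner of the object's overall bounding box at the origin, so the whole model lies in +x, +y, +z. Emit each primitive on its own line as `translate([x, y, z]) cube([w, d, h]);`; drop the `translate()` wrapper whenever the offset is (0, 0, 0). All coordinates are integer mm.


cube([90, 90, 1720]);
translate([1574, 0, 0]) cube([90, 90, 1720]);
translate([90, 0, 182]) cube([1484, 90, 67]);
translate([90, 0, 1448]) cube([1484, 90, 67]);
translate([147, 90, 89]) cube([101, 18, 1565]);
translate([305, 90, 89]) cube([101, 18, 1565]);
translate([463, 90, 89]) cube([101, 18, 1565]);
translate([621, 90, 89]) cube([101, 18, 1565]);
translate([779, 90, 89]) cube([101, 18, 1565]);
translate([937, 90, 89]) cube([101, 18, 1565]);
translate([1095, 90, 89]) cube([101, 18, 1565]);
translate([1253, 90, 89]) cube([101, 18, 1565]);
translate([1411, 90, 89]) cube([101, 18, 1565]);


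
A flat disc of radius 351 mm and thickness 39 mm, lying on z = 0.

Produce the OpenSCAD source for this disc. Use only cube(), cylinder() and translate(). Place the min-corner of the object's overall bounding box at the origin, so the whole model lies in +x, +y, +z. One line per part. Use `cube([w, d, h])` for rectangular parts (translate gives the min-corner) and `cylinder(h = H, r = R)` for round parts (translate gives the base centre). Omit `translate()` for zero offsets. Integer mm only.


translate([351, 351, 0]) cylinder(h = 39, r = 351);


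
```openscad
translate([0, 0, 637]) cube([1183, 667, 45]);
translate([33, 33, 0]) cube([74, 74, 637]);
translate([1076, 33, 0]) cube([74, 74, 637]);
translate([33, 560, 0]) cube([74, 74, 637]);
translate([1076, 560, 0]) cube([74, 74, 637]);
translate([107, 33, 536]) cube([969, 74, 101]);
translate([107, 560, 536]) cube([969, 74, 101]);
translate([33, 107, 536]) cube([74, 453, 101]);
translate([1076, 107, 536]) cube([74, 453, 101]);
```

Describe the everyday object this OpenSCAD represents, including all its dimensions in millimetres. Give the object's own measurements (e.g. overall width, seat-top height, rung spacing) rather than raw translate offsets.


A rectangular dining table. The top is 1183×667×45 mm with its upper surface at z = 682 mm. It stands on four 74×74 mm square legs, each inset 33 mm from the nearest pair of top edges, running from the floor to the underside of the top. Four apron rails, 74 mm thick and 101 mm tall, run between adjacent legs with their top edges flush with the underside of the top and their outer faces flush with the legs' outer faces.


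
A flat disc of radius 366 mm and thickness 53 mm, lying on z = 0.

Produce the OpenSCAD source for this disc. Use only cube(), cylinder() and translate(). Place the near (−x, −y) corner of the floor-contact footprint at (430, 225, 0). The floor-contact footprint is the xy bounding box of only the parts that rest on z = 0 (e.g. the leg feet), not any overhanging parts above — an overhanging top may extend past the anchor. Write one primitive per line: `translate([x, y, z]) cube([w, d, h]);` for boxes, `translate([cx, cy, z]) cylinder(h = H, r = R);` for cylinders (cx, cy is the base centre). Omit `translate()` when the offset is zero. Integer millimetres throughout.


translate([796, 591, 0]) cylinder(h = 53, r = 366);


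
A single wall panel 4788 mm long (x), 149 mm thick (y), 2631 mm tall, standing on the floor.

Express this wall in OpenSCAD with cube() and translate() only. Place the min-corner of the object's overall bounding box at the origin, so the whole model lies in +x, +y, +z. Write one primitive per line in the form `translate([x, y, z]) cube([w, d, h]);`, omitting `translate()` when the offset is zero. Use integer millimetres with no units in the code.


cube([4788, 149, 2631]);


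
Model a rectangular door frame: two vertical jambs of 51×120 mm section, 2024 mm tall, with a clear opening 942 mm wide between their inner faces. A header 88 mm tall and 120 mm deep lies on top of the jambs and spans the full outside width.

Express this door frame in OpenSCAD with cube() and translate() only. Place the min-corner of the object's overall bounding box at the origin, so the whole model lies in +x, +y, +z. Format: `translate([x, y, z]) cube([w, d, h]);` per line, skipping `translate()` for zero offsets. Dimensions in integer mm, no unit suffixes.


cube([51, 120, 2024]);
translate([993, 0, 0]) cube([51, 120, 2024]);
translate([0, 0, 2024]) cube([1044, 120, 88]);


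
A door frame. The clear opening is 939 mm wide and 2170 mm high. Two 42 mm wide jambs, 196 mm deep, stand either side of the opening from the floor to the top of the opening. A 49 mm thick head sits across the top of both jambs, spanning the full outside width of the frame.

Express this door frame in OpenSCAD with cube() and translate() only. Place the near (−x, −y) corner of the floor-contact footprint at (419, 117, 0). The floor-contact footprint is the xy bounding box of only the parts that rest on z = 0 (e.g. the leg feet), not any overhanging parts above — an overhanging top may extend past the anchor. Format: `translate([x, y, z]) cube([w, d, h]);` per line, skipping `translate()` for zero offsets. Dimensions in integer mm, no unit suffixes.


translate([419, 117, 0]) cube([42, 196, 2170]);
translate([1400, 117, 0]) cube([42, 196, 2170]);
translate([419, 117, 2170]) cube([1023, 196, 49]);


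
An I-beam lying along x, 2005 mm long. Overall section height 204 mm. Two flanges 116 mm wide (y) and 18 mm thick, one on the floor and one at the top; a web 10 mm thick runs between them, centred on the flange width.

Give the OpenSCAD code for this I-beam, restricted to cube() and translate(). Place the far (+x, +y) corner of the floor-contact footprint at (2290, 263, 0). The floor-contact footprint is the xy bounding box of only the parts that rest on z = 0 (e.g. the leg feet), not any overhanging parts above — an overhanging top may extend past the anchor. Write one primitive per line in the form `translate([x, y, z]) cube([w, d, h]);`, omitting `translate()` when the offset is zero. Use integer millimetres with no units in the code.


translate([285, 147, 0]) cube([2005, 116, 18]);
translate([285, 200, 18]) cube([2005, 10, 168]);
translate([285, 147, 186]) cube([2005, 116, 18]);


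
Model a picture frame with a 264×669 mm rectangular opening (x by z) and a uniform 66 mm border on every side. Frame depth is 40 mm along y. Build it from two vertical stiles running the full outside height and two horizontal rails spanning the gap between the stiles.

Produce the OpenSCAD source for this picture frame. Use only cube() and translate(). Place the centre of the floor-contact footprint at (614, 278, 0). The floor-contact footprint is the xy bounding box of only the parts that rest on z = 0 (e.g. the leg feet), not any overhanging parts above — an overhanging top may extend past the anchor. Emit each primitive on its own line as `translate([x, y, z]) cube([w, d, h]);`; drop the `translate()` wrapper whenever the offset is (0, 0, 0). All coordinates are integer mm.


translate([416, 258, 0]) cube([66, 40, 801]);
translate([746, 258, 0]) cube([66, 40, 801]);
translate([482, 258, 0]) cube([264, 40, 66]);
translate([482, 258, 735]) cube([264, 40, 66]);


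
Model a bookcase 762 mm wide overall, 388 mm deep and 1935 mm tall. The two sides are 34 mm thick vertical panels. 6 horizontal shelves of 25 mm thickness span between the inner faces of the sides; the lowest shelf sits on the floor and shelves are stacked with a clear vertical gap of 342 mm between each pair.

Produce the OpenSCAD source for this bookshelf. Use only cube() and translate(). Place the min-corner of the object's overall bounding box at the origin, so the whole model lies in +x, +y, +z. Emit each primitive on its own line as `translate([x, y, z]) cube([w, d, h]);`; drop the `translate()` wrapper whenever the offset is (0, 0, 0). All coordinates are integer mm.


cube([34, 388, 1935]);
translate([728, 0, 0]) cube([34, 388, 1935]);
translate([34, 0, 0]) cube([694, 388, 25]);
translate([34, 0, 367]) cube([694, 388, 25]);
translate([34, 0, 734]) cube([694, 388, 25]);
translate([34, 0, 1101]) cube([694, 388, 25]);
translate([34, 0, 1468]) cube([694, 388, 25]);
translate([34, 0, 1835]) cube([694, 388, 25]);


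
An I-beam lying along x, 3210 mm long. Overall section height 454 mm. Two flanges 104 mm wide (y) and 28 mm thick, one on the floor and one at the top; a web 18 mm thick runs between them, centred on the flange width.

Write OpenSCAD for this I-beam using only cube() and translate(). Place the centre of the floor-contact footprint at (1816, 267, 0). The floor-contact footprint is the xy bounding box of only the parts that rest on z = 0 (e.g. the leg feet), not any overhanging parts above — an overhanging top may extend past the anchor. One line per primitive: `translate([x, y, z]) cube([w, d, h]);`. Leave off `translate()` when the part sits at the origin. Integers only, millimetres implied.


translate([211, 215, 0]) cube([3210, 104, 28]);
translate([211, 258, 28]) cube([3210, 18, 398]);
translate([211, 215, 426]) cube([3210, 104, 28]);


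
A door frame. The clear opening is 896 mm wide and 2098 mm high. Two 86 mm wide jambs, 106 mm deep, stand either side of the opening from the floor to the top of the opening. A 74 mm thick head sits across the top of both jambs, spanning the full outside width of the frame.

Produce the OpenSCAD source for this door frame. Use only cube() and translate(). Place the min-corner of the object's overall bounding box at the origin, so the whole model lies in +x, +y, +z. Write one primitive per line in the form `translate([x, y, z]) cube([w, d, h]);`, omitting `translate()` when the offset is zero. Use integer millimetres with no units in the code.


cube([86, 106, 2098]);
translate([982, 0, 0]) cube([86, 106, 2098]);
translate([0, 0, 2098]) cube([1068, 106, 74]);


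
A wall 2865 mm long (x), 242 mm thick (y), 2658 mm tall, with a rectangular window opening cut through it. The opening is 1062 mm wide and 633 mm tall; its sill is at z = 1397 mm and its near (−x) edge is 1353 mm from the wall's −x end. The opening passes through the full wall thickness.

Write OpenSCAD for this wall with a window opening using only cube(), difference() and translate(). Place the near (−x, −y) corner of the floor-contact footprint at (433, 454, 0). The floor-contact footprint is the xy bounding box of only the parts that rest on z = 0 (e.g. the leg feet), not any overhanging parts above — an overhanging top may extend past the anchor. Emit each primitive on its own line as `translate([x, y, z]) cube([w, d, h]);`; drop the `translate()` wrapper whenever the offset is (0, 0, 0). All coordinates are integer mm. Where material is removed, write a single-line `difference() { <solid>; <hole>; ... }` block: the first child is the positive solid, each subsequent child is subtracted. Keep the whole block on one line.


difference() { translate([433, 454, 0]) cube([2865, 242, 2658]); translate([1786, 454, 1397]) cube([1062, 242, 633]); }


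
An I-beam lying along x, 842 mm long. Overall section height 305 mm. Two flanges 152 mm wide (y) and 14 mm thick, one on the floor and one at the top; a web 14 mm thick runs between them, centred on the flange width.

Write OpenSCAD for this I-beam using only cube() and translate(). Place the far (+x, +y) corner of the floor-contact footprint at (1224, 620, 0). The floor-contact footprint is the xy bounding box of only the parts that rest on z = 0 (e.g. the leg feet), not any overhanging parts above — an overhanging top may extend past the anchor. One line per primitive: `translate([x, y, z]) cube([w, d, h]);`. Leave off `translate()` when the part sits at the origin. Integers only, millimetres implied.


translate([382, 468, 0]) cube([842, 152, 14]);
translate([382, 537, 14]) cube([842, 14, 277]);
translate([382, 468, 291]) cube([842, 152, 14]);


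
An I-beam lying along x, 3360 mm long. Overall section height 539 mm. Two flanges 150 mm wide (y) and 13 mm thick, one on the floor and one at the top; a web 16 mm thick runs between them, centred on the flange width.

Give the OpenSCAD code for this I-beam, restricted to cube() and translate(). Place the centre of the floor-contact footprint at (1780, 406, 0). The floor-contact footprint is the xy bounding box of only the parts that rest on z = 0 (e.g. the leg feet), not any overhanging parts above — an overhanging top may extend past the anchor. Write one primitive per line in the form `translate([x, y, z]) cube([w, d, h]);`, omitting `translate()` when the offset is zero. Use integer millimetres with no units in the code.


translate([100, 331, 0]) cube([3360, 150, 13]);
translate([100, 398, 13]) cube([3360, 16, 513]);
translate([100, 331, 526]) cube([3360, 150, 13]);


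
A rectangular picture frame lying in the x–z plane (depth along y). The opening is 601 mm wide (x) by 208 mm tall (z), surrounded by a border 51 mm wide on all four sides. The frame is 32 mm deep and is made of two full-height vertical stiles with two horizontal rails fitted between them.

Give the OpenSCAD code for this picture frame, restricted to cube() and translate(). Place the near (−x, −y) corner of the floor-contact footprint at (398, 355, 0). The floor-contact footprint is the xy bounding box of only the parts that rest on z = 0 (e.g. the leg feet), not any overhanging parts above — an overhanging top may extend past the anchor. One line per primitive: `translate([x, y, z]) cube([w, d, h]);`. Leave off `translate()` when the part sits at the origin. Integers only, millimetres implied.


translate([398, 355, 0]) cube([51, 32, 310]);
translate([1050, 355, 0]) cube([51, 32, 310]);
translate([449, 355, 0]) cube([601, 32, 51]);
translate([449, 355, 259]) cube([601, 32, 51]);


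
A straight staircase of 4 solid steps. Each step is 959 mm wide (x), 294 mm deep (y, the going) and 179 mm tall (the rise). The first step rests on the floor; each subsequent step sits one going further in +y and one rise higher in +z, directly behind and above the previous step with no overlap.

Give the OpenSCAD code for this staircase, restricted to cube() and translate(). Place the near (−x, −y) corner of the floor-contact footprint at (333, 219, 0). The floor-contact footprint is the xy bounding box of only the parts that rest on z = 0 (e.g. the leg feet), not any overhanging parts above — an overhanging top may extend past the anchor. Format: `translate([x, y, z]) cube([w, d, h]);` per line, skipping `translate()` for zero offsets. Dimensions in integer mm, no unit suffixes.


translate([333, 219, 0]) cube([959, 294, 179]);
translate([333, 513, 179]) cube([959, 294, 179]);
translate([333, 807, 358]) cube([959, 294, 179]);
translate([333, 1101, 537]) cube([959, 294, 179]);


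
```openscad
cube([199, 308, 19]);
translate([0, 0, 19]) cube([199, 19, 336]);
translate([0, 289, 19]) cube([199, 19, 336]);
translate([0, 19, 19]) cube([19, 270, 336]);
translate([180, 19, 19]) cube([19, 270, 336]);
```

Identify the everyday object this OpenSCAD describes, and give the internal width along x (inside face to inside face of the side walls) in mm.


An open box. The internal width is 161 mm.

A 199×308 base slab with four walls standing on it — an open box. The base is 199 mm wide and the walls are 19 mm thick, so the internal width is 199 − 2 × 19 = 161 mm.


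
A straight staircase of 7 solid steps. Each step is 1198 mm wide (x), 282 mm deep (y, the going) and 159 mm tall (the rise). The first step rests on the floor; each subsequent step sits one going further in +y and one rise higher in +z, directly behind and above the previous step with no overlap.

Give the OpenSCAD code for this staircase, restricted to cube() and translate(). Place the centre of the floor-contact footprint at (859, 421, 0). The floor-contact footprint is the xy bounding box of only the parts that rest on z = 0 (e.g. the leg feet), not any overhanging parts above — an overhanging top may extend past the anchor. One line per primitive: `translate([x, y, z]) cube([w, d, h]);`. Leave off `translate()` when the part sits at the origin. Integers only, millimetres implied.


translate([260, 280, 0]) cube([1198, 282, 159]);
translate([260, 562, 159]) cube([1198, 282, 159]);
translate([260, 844, 318]) cube([1198, 282, 159]);
translate([260, 1126, 477]) cube([1198, 282, 159]);
translate([260, 1408, 636]) cube([1198, 282, 159]);
translate([260, 1690, 795]) cube([1198, 282, 159]);
translate([260, 1972, 954]) cube([1198, 282, 159]);


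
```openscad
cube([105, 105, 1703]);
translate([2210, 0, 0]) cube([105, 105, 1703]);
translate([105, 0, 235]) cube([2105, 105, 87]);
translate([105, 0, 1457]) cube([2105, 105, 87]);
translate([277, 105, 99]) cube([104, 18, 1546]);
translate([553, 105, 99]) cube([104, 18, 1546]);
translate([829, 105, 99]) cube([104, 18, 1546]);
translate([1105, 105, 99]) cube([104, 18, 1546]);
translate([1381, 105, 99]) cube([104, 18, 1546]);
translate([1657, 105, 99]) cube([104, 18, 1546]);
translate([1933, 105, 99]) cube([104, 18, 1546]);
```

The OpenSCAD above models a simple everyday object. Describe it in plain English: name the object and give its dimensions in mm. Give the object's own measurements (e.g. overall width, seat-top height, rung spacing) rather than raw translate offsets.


A fence section. Two 105×105 mm posts, 1703 mm tall, stand on the floor with a clear span of 2105 mm between their inner faces. Two horizontal rails of 105×87 mm section span the gap between the posts with their undersides at z = 235 mm and z = 1457 mm, flush with the posts' −y face. 7 pickets, each 104 mm wide, 18 mm thick and 1546 mm tall, are fixed to the +y face of the rails with their bottoms at z = 99 mm, spaced across the span with a 172 mm gap after the −x post and between neighbouring pickets, with 173 mm left before the +x post.


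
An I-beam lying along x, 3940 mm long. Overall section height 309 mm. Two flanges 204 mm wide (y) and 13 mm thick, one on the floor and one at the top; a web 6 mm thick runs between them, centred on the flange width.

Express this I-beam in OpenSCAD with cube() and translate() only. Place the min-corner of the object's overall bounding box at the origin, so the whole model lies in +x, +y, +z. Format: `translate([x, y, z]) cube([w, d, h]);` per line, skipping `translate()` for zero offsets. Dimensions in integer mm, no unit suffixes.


cube([3940, 204, 13]);
translate([0, 99, 13]) cube([3940, 6, 283]);
translate([0, 0, 296]) cube([3940, 204, 13]);


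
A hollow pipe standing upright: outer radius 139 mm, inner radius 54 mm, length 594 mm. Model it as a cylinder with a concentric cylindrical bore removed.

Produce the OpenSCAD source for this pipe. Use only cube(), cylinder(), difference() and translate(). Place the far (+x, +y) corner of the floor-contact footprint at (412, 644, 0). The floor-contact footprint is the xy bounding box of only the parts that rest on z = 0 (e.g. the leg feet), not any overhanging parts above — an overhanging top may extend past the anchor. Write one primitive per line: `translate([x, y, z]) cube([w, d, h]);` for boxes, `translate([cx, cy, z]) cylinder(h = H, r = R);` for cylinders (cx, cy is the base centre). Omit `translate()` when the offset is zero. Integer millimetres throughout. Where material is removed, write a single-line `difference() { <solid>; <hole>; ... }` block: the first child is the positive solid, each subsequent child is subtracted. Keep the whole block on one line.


difference() { translate([273, 505, 0]) cylinder(h = 594, r = 139); translate([273, 505, 0]) cylinder(h = 594, r = 54); }


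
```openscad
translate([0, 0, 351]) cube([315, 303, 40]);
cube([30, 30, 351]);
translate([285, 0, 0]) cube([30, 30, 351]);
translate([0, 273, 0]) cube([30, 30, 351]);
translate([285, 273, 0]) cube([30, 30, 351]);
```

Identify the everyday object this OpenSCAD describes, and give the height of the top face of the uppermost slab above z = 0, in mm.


A stool. The seat height is 391 mm.

A 315×303×40 slab at z = 351 on four corner posts — a stool. The seat top is 351 + 40 = 391 mm.


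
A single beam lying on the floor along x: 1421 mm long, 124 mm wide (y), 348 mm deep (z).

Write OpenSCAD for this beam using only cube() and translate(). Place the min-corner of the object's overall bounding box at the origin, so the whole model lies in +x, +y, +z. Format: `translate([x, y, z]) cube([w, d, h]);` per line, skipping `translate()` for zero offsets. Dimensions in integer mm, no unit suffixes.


cube([1421, 124, 348]);


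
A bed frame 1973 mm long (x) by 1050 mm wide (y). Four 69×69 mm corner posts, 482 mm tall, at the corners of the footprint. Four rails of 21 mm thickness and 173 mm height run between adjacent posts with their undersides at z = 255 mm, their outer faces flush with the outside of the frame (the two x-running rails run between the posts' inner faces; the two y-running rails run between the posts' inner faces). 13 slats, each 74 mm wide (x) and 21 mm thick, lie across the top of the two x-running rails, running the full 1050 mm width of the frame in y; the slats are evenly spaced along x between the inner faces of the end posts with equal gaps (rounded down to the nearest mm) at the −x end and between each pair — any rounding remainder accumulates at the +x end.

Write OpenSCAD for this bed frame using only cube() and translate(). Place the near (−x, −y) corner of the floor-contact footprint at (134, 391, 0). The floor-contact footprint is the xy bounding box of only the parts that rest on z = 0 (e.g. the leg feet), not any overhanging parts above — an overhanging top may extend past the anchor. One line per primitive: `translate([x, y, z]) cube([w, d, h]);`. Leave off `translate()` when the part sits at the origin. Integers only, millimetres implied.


translate([134, 391, 0]) cube([69, 69, 482]);
translate([134, 1372, 0]) cube([69, 69, 482]);
translate([2038, 391, 0]) cube([69, 69, 482]);
translate([2038, 1372, 0]) cube([69, 69, 482]);
translate([203, 391, 255]) cube([1835, 21, 173]);
translate([203, 1420, 255]) cube([1835, 21, 173]);
translate([134, 460, 255]) cube([21, 912, 173]);
translate([2086, 460, 255]) cube([21, 912, 173]);
translate([265, 391, 428]) cube([74, 1050, 21]);
translate([401, 391, 428]) cube([74, 1050, 21]);
translate([537, 391, 428]) cube([74, 1050, 21]);
translate([673, 391, 428]) cube([74, 1050, 21]);
translate([809, 391, 428]) cube([74, 1050, 21]);
translate([945, 391, 428]) cube([74, 1050, 21]);
translate([1081, 391, 428]) cube([74, 1050, 21]);
translate([1217, 391, 428]) cube([74, 1050, 21]);
translate([1353, 391, 428]) cube([74, 1050, 21]);
translate([1489, 391, 428]) cube([74, 1050, 21]);
translate([1625, 391, 428]) cube([74, 1050, 21]);
translate([1761, 391, 428]) cube([74, 1050, 21]);
translate([1897, 391, 428]) cube([74, 1050, 21]);


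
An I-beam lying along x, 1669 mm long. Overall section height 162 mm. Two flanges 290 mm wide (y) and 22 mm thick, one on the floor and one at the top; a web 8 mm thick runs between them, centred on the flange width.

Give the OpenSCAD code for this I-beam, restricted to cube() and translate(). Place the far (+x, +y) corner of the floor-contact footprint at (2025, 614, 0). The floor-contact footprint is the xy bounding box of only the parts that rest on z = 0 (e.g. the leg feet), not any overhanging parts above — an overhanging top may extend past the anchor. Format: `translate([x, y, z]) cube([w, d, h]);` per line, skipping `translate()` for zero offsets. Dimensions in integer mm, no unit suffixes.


translate([356, 324, 0]) cube([1669, 290, 22]);
translate([356, 465, 22]) cube([1669, 8, 118]);
translate([356, 324, 140]) cube([1669, 290, 22]);


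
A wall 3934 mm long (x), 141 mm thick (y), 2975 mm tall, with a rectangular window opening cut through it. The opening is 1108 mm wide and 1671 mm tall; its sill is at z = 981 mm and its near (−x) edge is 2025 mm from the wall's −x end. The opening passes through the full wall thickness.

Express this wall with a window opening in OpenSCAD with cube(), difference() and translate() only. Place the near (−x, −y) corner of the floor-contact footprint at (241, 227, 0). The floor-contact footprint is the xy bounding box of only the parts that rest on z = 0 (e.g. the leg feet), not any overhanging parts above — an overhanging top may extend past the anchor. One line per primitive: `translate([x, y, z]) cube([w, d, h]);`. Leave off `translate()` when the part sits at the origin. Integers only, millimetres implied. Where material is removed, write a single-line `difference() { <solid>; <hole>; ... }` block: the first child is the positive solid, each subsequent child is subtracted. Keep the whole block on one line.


difference() { translate([241, 227, 0]) cube([3934, 141, 2975]); translate([2266, 227, 981]) cube([1108, 141, 1671]); }


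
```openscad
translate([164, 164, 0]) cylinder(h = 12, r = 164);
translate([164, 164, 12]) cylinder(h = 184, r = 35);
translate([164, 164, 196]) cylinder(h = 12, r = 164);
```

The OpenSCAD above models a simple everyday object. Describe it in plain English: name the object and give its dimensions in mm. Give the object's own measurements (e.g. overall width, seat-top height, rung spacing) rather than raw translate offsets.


A spool: two coaxial disc flanges of radius 164 mm and thickness 12 mm, joined by a core cylinder of radius 35 mm and height 184 mm. The lower flange rests on z = 0 and the three cylinders share a vertical axis.


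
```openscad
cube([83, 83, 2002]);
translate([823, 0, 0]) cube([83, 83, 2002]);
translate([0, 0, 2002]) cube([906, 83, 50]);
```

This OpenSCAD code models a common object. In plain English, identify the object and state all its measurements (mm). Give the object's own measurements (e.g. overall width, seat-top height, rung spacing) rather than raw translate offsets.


A door frame. The clear opening is 740 mm wide and 2002 mm high. Two 83 mm wide jambs, 83 mm deep, stand either side of the opening from the floor to the top of the opening. A 50 mm thick head sits across the top of both jambs, spanning the full outside width of the frame.


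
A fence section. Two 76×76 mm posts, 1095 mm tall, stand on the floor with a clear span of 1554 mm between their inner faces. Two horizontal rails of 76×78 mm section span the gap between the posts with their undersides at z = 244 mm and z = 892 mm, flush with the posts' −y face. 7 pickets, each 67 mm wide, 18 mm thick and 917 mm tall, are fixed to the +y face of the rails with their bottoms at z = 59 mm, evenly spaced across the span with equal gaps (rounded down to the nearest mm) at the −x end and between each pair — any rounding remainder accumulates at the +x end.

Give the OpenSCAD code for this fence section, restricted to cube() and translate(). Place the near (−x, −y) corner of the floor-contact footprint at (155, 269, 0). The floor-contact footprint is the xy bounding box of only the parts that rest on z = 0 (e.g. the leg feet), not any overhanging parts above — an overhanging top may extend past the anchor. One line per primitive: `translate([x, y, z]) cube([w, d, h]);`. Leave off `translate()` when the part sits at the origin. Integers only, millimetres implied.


translate([155, 269, 0]) cube([76, 76, 1095]);
translate([1785, 269, 0]) cube([76, 76, 1095]);
translate([231, 269, 244]) cube([1554, 76, 78]);
translate([231, 269, 892]) cube([1554, 76, 78]);
translate([366, 345, 59]) cube([67, 18, 917]);
translate([568, 345, 59]) cube([67, 18, 917]);
translate([770, 345, 59]) cube([67, 18, 917]);
translate([972, 345, 59]) cube([67, 18, 917]);
translate([1174, 345, 59]) cube([67, 18, 917]);
translate([1376, 345, 59]) cube([67, 18, 917]);
translate([1578, 345, 59]) cube([67, 18, 917]);


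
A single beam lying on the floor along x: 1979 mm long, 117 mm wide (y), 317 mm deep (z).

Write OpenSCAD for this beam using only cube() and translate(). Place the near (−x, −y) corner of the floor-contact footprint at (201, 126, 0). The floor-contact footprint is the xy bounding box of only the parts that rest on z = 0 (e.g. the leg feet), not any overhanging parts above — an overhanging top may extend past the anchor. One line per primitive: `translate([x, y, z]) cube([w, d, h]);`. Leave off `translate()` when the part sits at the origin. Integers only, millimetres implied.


translate([201, 126, 0]) cube([1979, 117, 317]);


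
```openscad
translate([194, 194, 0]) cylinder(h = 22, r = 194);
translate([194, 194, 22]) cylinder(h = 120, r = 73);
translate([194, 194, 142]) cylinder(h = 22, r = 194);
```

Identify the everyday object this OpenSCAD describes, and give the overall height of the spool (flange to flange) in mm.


A spool. The overall height is 164 mm.

Three coaxial cylinders, large–small–large — a spool. Two 22 mm flanges and a 120 mm core give 22 + 120 + 22 = 164 mm.


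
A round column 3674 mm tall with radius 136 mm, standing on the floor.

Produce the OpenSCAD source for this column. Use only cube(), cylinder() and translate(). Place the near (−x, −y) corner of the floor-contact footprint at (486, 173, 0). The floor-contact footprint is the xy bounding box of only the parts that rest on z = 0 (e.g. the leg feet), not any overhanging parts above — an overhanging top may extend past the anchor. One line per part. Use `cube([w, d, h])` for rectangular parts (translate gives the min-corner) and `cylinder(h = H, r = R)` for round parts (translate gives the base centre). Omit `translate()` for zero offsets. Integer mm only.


translate([622, 309, 0]) cylinder(h = 3674, r = 136);


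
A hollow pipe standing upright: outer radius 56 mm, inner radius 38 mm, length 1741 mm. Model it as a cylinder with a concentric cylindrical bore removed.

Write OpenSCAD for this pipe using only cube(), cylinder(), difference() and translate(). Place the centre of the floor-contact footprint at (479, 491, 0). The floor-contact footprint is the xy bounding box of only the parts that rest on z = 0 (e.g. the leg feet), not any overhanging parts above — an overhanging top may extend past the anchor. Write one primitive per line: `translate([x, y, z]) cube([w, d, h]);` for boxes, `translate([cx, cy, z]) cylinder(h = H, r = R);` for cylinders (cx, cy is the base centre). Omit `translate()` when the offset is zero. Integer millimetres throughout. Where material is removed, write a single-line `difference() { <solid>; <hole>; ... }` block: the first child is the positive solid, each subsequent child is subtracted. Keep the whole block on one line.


difference() { translate([479, 491, 0]) cylinder(h = 1741, r = 56); translate([479, 491, 0]) cylinder(h = 1741, r = 38); }


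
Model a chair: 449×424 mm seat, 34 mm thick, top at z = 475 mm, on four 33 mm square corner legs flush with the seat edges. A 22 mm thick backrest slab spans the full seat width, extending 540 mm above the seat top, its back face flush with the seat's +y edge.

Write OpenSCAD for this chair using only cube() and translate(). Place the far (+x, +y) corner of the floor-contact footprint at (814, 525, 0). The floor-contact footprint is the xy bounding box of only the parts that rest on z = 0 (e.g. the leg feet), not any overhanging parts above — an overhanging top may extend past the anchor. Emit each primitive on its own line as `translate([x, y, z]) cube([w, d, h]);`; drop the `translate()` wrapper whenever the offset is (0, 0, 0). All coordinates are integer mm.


translate([365, 101, 441]) cube([449, 424, 34]);
translate([365, 101, 0]) cube([33, 33, 441]);
translate([781, 101, 0]) cube([33, 33, 441]);
translate([365, 492, 0]) cube([33, 33, 441]);
translate([781, 492, 0]) cube([33, 33, 441]);
translate([365, 503, 475]) cube([449, 22, 540]);
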